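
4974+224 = 5198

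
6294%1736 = 1086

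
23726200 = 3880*6115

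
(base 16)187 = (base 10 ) 391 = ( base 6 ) 1451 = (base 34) BH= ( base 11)326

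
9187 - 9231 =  - 44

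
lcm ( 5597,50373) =50373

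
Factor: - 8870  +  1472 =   -  7398 = -2^1*3^3*137^1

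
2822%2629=193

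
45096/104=5637/13= 433.62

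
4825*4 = 19300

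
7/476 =1/68 = 0.01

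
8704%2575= 979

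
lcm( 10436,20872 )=20872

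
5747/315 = 18 + 11/45 = 18.24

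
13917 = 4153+9764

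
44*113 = 4972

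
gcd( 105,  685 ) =5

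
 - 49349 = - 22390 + -26959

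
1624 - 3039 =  - 1415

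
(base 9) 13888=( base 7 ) 36425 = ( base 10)9476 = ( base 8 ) 22404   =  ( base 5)300401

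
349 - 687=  - 338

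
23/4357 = 23/4357 = 0.01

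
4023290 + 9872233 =13895523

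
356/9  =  39 + 5/9 = 39.56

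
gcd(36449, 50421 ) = 7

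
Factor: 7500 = 2^2 *3^1*5^4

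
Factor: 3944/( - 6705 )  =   - 2^3*3^( - 2)*5^ (  -  1 )*17^1*29^1 * 149^( - 1) 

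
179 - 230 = -51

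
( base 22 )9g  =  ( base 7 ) 424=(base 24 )8m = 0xD6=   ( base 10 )214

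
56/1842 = 28/921 = 0.03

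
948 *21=19908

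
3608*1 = 3608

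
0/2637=0 = 0.00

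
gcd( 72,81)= 9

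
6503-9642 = - 3139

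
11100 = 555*20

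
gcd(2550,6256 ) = 34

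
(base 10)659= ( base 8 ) 1223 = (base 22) 17l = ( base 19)1FD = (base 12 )46b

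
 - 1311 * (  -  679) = 890169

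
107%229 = 107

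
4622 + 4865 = 9487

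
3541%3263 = 278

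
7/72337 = 7/72337=0.00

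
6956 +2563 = 9519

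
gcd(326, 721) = 1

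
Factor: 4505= 5^1 * 17^1*53^1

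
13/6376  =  13/6376 = 0.00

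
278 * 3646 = 1013588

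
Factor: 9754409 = 7^1*83^1*103^1*163^1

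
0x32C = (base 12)578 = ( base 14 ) 420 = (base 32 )pc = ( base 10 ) 812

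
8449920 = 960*8802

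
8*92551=740408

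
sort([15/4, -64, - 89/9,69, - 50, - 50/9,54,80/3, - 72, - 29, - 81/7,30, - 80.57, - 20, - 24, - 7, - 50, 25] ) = [ - 80.57, - 72, - 64, - 50, - 50,-29, - 24,-20, - 81/7, - 89/9, - 7,- 50/9, 15/4,25, 80/3,30, 54, 69]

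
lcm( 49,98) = 98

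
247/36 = 247/36 = 6.86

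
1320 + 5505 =6825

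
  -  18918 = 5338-24256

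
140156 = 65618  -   - 74538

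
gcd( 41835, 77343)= 3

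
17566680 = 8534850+9031830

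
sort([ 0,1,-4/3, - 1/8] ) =[ - 4/3, - 1/8, 0,1] 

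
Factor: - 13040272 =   -  2^4*7^2*16633^1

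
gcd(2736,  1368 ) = 1368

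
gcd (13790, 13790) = 13790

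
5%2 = 1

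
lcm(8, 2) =8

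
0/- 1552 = 0/1 = - 0.00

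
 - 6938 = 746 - 7684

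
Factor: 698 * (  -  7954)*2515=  - 2^2*5^1*41^1*97^1*349^1*503^1 =- 13963008380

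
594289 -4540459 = - 3946170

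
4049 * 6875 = 27836875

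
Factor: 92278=2^1*29^1 * 37^1 * 43^1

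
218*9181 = 2001458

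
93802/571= 164 + 158/571= 164.28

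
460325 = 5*92065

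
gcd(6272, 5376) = 896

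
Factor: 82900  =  2^2*5^2*829^1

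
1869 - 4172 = - 2303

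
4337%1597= 1143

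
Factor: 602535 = 3^1*5^1 * 40169^1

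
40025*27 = 1080675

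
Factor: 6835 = 5^1*1367^1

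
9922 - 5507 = 4415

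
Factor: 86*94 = 8084 = 2^2*43^1*47^1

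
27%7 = 6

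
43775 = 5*8755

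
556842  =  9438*59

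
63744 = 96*664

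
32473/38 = 32473/38 = 854.55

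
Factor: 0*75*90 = 0^1=0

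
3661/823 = 4 + 369/823 =4.45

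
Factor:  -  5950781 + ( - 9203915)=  - 2^3*1894337^1 = - 15154696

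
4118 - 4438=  - 320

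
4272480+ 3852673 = 8125153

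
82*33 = 2706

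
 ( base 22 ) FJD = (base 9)11485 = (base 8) 17013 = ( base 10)7691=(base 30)8GB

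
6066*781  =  4737546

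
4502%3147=1355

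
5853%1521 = 1290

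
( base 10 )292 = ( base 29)A2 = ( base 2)100100100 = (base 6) 1204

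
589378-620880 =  - 31502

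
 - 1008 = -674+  - 334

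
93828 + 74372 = 168200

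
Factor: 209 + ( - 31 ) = 2^1*89^1=178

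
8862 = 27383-18521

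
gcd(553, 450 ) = 1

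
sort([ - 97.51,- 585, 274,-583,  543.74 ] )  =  [ - 585, - 583, - 97.51, 274,543.74 ] 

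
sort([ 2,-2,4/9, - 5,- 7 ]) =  [-7, - 5, - 2, 4/9, 2 ]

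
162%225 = 162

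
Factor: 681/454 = 3/2 = 2^( - 1 )*3^1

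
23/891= 23/891= 0.03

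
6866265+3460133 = 10326398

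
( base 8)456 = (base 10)302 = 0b100101110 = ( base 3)102012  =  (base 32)9E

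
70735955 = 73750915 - 3014960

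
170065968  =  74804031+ 95261937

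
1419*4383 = 6219477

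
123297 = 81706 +41591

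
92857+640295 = 733152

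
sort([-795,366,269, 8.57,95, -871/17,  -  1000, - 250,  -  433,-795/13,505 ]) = [ - 1000 ,-795, -433,  -  250,  -  795/13, - 871/17,  8.57, 95,269,366,  505 ]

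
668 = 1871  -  1203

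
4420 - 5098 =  - 678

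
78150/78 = 13025/13 = 1001.92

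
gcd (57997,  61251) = 1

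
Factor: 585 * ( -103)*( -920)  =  2^3* 3^2* 5^2*13^1* 23^1*103^1 = 55434600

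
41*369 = 15129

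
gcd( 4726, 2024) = 2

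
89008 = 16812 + 72196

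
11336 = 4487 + 6849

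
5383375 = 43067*125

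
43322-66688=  - 23366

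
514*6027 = 3097878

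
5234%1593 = 455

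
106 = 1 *106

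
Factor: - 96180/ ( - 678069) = 20/141=2^2*3^( - 1)*5^1 * 47^( - 1 ) 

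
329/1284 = 329/1284 = 0.26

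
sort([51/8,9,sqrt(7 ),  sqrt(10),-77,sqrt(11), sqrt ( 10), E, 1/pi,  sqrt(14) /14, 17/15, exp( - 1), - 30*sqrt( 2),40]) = [- 77, - 30 * sqrt ( 2),sqrt(14) /14,1/pi,exp(-1), 17/15, sqrt(7), E, sqrt(10),sqrt(10), sqrt (11),51/8,9, 40 ] 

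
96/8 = 12 = 12.00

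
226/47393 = 226/47393  =  0.00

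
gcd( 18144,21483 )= 63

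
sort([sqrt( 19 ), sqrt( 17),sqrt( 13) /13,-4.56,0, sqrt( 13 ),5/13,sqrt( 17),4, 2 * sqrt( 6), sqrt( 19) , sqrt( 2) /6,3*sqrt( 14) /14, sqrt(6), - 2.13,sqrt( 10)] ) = [- 4.56 , - 2.13, 0,  sqrt( 2) /6 , sqrt (13)/13,5/13, 3*sqrt( 14) /14,  sqrt( 6),sqrt( 10), sqrt( 13 ), 4,sqrt (17),sqrt(17 ),sqrt( 19), sqrt( 19 ),2*sqrt (6) ] 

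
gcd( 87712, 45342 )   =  2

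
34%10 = 4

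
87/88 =87/88=0.99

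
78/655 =78/655 = 0.12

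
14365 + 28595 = 42960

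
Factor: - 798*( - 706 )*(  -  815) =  - 2^2* 3^1*5^1*7^1*19^1*163^1*353^1 = -459161220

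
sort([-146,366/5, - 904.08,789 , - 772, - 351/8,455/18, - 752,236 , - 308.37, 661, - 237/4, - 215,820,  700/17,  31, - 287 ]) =[ - 904.08,-772, - 752,  -  308.37, - 287, - 215, - 146,-237/4, - 351/8  ,  455/18,31,700/17, 366/5,236,661,789,820] 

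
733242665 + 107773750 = 841016415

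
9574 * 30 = 287220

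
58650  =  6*9775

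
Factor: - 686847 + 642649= - 44198 = - 2^1*7^2*11^1*41^1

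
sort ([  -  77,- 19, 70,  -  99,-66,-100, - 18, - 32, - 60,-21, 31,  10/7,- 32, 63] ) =[ -100,-99, - 77,- 66, - 60, - 32, - 32, - 21, - 19, - 18,  10/7, 31, 63, 70]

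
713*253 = 180389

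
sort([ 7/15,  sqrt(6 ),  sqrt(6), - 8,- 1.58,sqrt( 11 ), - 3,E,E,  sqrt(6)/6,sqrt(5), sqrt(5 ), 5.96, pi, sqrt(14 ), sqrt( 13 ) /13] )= [ - 8, - 3, - 1.58, sqrt( 13)/13 , sqrt(6 ) /6,7/15, sqrt(5 ),  sqrt( 5),sqrt( 6 ),sqrt(6 ),E, E, pi  ,  sqrt(11 ) , sqrt(14),5.96 ]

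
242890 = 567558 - 324668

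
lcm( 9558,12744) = 38232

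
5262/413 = 5262/413 = 12.74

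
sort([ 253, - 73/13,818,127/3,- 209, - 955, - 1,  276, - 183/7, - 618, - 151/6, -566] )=[ -955 , - 618,- 566, - 209, - 183/7, - 151/6, - 73/13, - 1,  127/3 , 253, 276, 818 ] 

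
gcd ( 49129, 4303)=1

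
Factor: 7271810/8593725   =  207766/245535 = 2^1*3^( - 1 )*5^( - 1 )*13^1*61^1*131^1*16369^ ( - 1 )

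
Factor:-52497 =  - 3^2*19^1*307^1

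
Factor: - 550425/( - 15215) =3^1*5^1*17^(-1)*41^1 = 615/17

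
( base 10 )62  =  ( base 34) 1S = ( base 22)2i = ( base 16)3e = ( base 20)32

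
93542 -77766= 15776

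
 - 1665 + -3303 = - 4968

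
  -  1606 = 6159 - 7765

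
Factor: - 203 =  - 7^1*29^1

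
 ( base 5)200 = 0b110010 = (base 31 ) 1J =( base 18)2e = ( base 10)50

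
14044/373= 37 + 243/373= 37.65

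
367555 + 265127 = 632682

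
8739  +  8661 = 17400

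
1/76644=1/76644 =0.00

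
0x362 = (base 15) 3cb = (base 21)1k5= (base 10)866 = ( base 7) 2345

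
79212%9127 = 6196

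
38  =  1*38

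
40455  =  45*899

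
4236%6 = 0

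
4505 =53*85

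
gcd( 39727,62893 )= 1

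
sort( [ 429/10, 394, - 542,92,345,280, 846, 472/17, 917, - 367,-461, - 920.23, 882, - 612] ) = [ - 920.23,-612, - 542,-461, - 367 , 472/17, 429/10, 92, 280, 345,394,  846, 882, 917]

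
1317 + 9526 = 10843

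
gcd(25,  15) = 5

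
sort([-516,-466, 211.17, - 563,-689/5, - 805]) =[- 805, - 563, - 516, - 466, - 689/5, 211.17 ]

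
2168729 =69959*31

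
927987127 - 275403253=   652583874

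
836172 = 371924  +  464248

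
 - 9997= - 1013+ - 8984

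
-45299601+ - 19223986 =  - 64523587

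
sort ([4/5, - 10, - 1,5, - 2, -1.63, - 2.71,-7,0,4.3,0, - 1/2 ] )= [ - 10, - 7, - 2.71, - 2, - 1.63, - 1, -1/2,0, 0,  4/5 , 4.3, 5]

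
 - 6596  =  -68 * 97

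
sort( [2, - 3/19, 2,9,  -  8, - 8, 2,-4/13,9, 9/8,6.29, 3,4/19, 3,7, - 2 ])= [ - 8,  -  8, - 2,-4/13,-3/19,4/19 , 9/8,2,2,2,3, 3, 6.29,  7,9,  9] 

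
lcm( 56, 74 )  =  2072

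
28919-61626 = -32707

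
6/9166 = 3/4583 = 0.00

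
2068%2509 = 2068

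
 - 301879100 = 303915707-605794807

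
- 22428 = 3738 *(-6)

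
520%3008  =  520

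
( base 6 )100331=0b1111011011111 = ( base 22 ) G75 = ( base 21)HJ7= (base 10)7903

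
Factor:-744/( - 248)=3^1 = 3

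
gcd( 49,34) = 1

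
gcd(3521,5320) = 7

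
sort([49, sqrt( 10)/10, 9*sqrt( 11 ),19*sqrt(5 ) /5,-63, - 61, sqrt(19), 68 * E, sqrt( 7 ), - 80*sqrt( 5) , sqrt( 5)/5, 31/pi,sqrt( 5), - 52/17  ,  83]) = [ - 80*sqrt(5), - 63, - 61, - 52/17, sqrt(10) /10,sqrt( 5)/5, sqrt( 5), sqrt(7), sqrt( 19 ), 19*sqrt( 5)/5,31/pi, 9*sqrt( 11), 49 , 83, 68*E] 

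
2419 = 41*59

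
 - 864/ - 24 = 36 + 0/1 = 36.00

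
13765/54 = 254 + 49/54 = 254.91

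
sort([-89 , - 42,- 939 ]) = [ - 939,  -  89 ,-42] 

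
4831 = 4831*1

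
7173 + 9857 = 17030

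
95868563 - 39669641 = 56198922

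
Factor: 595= 5^1*7^1*17^1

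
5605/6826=5605/6826  =  0.82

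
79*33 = 2607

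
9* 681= 6129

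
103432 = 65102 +38330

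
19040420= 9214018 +9826402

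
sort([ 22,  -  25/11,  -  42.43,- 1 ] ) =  [ -42.43,-25/11, - 1, 22 ]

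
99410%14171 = 213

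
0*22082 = 0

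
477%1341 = 477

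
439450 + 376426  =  815876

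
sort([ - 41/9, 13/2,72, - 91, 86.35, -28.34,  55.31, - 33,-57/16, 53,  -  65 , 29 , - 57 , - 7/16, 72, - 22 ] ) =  [ - 91, - 65, - 57, - 33, - 28.34,-22, - 41/9, - 57/16, - 7/16, 13/2,29, 53,55.31,  72,72,  86.35]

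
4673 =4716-43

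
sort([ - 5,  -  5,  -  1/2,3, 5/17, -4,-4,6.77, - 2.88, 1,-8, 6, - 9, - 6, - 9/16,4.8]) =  [ -9, - 8,-6, - 5, - 5, - 4 , - 4, - 2.88,-9/16, - 1/2,5/17,1, 3, 4.8,6,6.77 ] 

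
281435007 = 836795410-555360403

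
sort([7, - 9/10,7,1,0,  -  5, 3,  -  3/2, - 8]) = [ - 8, - 5, - 3/2, - 9/10,  0,1, 3, 7,7] 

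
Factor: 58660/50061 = 2^2 * 3^( - 1)*5^1*7^1 * 11^ ( - 1 )*37^(-1)*41^(-1 ) * 419^1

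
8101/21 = 8101/21  =  385.76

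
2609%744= 377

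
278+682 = 960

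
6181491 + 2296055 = 8477546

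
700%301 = 98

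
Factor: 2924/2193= 2^2*3^( - 1) = 4/3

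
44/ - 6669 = - 44/6669= - 0.01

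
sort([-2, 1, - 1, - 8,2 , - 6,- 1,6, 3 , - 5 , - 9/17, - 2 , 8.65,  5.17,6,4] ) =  [ - 8 , - 6 , - 5,-2,-2 , - 1, - 1  , - 9/17, 1, 2, 3 , 4 , 5.17,6,  6,8.65 ] 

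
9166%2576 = 1438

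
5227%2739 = 2488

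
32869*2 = 65738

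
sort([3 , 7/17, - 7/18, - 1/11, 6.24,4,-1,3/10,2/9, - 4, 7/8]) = [ - 4, - 1, - 7/18, - 1/11,2/9, 3/10,7/17, 7/8,3,4,6.24]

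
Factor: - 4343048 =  - 2^3 * 41^1*13241^1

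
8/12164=2/3041 =0.00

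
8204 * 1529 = 12543916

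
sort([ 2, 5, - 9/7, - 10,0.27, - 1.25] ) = [ - 10,  -  9/7, - 1.25, 0.27,2,5 ]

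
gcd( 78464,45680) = 16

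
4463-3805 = 658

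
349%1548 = 349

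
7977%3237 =1503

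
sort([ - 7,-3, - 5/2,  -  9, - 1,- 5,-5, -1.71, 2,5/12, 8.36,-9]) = [-9, - 9,-7, - 5 , - 5, - 3, - 5/2,-1.71  ,-1,5/12, 2, 8.36]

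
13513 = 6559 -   -  6954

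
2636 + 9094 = 11730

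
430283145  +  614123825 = 1044406970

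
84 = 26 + 58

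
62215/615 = 101+20/123 = 101.16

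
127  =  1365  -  1238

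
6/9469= 6/9469  =  0.00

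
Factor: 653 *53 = 34609 = 53^1 * 653^1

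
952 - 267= 685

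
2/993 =2/993 = 0.00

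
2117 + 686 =2803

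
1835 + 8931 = 10766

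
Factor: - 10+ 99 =89 = 89^1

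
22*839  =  18458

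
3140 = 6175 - 3035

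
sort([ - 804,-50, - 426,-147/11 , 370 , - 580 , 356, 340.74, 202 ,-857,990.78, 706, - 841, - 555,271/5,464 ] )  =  [ - 857,  -  841,-804, - 580, - 555,  -  426, - 50 , - 147/11,271/5,202,340.74,356,370,464 , 706, 990.78]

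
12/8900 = 3/2225  =  0.00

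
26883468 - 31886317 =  - 5002849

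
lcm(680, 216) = 18360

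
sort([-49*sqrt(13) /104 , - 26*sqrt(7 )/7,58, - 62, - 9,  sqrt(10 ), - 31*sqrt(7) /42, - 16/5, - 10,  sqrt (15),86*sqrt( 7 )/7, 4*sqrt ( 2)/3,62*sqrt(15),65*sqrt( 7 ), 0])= [ - 62, - 10,- 26*sqrt( 7 )/7, - 9, -16/5, - 31*sqrt(7 ) /42, - 49 * sqrt( 13 ) /104  ,  0,  4*sqrt(2 ) /3, sqrt(10), sqrt (15 ) , 86*sqrt( 7 )/7,58,65*sqrt(7 ),62 * sqrt( 15)]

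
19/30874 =19/30874 = 0.00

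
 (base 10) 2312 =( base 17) 800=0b100100001000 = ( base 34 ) 200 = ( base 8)4410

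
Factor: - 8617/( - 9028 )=2^( - 2)*7^1*37^(-1 ) * 61^ (-1 )*1231^1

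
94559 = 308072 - 213513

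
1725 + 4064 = 5789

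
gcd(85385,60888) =1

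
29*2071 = 60059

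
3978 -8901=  - 4923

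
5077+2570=7647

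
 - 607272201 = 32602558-639874759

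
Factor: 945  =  3^3*5^1*7^1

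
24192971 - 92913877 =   -  68720906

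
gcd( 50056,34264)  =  8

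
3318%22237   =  3318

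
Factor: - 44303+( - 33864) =-78167^1=- 78167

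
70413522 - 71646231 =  - 1232709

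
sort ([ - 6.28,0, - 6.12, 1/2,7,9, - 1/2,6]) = [ - 6.28, - 6.12, - 1/2, 0,  1/2, 6, 7, 9] 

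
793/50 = 15+43/50 = 15.86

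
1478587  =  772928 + 705659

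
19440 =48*405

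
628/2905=628/2905 = 0.22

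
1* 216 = 216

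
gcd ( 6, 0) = 6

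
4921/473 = 4921/473 =10.40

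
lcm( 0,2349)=0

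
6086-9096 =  -3010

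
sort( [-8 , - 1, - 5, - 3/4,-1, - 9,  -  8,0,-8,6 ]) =[ -9, - 8, - 8,  -  8, - 5,-1, - 1, - 3/4 , 0,6]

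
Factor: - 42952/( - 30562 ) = 52/37 = 2^2*13^1*37^( - 1 ) 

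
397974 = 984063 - 586089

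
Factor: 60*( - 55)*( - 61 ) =2^2* 3^1*5^2*11^1*61^1=201300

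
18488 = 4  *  4622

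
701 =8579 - 7878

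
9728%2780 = 1388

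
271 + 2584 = 2855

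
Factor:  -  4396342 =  - 2^1 * 29^1*229^1*331^1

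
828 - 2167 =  - 1339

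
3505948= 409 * 8572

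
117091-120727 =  - 3636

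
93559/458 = 93559/458 = 204.28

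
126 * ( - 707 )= -89082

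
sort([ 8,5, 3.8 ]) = [ 3.8, 5,  8]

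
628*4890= 3070920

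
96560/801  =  96560/801 = 120.55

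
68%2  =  0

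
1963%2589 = 1963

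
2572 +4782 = 7354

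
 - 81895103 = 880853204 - 962748307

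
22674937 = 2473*9169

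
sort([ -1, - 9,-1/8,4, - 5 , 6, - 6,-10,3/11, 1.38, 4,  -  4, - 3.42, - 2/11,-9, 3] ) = [-10, - 9, - 9, - 6,-5, - 4,-3.42, - 1,-2/11, - 1/8,3/11,  1.38, 3,4, 4, 6] 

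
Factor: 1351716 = 2^2*3^1*112643^1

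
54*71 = 3834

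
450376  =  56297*8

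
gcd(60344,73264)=152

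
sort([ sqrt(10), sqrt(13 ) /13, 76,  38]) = [ sqrt(13 ) /13,sqrt( 10), 38, 76]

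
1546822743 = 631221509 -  - 915601234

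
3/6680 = 3/6680 = 0.00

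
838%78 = 58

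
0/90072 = 0 = 0.00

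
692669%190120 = 122309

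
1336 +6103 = 7439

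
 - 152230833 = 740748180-892979013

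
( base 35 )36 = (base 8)157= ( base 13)87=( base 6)303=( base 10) 111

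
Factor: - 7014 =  - 2^1 * 3^1*7^1*167^1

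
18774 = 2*9387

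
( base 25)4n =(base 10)123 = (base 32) 3r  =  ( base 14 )8B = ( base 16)7b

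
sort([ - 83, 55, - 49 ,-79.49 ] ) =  [ - 83, - 79.49  ,- 49,55 ] 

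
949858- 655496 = 294362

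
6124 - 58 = 6066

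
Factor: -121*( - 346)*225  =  2^1*3^2*5^2*11^2*173^1 = 9419850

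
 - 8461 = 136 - 8597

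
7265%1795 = 85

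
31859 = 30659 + 1200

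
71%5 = 1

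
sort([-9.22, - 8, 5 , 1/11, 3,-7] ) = [ - 9.22,-8, - 7,1/11,3,  5]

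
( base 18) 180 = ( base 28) GK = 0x1d4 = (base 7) 1236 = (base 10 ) 468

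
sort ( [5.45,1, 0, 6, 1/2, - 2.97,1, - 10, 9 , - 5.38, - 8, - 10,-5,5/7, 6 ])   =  [ - 10, - 10, - 8 , - 5.38, - 5, - 2.97,0, 1/2,5/7,1, 1,5.45,6,  6, 9 ]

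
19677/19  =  19677/19 = 1035.63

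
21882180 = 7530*2906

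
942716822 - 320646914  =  622069908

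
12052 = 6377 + 5675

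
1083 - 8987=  - 7904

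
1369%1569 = 1369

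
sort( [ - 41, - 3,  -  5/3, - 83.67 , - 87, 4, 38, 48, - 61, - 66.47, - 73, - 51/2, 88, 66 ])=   [ - 87, - 83.67 , - 73, - 66.47,-61, - 41,-51/2,-3, - 5/3 , 4, 38,48,66, 88]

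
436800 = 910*480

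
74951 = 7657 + 67294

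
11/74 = 11/74=0.15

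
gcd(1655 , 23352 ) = 1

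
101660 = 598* 170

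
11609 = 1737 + 9872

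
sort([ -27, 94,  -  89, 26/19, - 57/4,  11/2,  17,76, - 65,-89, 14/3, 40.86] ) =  [ - 89, - 89, - 65,  -  27, -57/4,  26/19, 14/3 , 11/2,17, 40.86,76,94] 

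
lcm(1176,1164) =114072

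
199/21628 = 199/21628 = 0.01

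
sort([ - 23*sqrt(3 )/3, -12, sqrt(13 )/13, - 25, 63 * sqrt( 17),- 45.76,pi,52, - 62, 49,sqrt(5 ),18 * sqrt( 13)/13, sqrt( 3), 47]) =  [ - 62,-45.76, - 25, - 23 * sqrt (3)/3, - 12,sqrt( 13)/13,sqrt(3 ), sqrt ( 5),pi,18*sqrt( 13)/13, 47, 49, 52,63*sqrt( 17) ]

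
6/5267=6/5267=0.00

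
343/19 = 343/19 =18.05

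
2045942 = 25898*79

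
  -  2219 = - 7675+5456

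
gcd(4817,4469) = 1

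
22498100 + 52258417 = 74756517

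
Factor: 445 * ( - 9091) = - 5^1 *89^1*9091^1 = -  4045495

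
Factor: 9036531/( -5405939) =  - 1290933/772277 = - 3^2*7^1*11^( - 1)*31^1*661^1*70207^( - 1 )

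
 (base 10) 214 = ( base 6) 554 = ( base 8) 326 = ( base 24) 8m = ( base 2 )11010110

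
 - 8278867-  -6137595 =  - 2141272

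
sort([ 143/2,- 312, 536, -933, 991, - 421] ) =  [ - 933, - 421, - 312, 143/2,  536, 991 ] 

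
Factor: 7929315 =3^2*5^1*176207^1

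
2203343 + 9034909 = 11238252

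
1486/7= 212 + 2/7 = 212.29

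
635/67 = 635/67 = 9.48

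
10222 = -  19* (- 538 ) 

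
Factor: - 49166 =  - 2^1*13^1*31^1*61^1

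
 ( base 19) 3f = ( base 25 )2m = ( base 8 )110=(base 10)72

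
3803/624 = 3803/624  =  6.09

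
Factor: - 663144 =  -2^3*3^1*27631^1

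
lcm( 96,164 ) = 3936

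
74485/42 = 74485/42 = 1773.45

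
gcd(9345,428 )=1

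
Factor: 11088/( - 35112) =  - 2^1*3^1*19^(  -  1 ) = - 6/19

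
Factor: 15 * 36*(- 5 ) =-2700 = -2^2*3^3*5^2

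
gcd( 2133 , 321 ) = 3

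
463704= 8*57963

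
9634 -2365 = 7269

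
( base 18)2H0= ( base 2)1110111010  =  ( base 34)S2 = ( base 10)954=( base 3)1022100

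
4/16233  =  4/16233 = 0.00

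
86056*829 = 71340424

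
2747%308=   283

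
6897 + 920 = 7817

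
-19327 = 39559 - 58886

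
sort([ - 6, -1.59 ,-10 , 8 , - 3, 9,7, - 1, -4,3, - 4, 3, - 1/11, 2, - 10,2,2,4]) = [  -  10, - 10,  -  6, - 4,-4, - 3, - 1.59, - 1, - 1/11,2,2,2,3,  3,  4, 7,  8, 9]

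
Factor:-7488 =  - 2^6 * 3^2*13^1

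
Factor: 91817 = 11^1*17^1*491^1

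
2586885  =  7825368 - 5238483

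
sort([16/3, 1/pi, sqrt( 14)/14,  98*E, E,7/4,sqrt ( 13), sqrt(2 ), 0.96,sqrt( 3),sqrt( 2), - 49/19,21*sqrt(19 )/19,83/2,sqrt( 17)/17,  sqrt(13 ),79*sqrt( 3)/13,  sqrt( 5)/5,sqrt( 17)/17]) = [ - 49/19,sqrt( 17)/17, sqrt( 17) /17,sqrt( 14 )/14,1/pi,sqrt(5 )/5,0.96,sqrt( 2), sqrt(2),sqrt( 3 ), 7/4, E, sqrt( 13 ), sqrt( 13),21*sqrt( 19 )/19,16/3,79*sqrt(3)/13,83/2, 98*E]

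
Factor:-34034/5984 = -91/16  =  - 2^( - 4)*7^1*13^1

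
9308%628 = 516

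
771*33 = 25443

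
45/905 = 9/181=   0.05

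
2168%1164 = 1004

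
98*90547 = 8873606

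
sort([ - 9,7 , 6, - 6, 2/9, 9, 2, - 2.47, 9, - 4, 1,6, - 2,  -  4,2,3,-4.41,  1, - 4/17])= [  -  9, - 6, - 4.41, - 4, - 4, - 2.47,-2, - 4/17, 2/9, 1,1, 2,2 , 3,6,6, 7, 9,  9 ] 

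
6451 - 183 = 6268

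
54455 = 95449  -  40994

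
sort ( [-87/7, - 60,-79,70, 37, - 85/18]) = [ - 79, - 60, - 87/7,- 85/18, 37 , 70]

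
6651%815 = 131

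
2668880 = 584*4570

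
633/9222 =211/3074 = 0.07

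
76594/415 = 184  +  234/415 = 184.56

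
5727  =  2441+3286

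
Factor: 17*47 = 17^1*47^1 = 799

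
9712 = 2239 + 7473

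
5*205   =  1025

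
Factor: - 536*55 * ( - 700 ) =20636000 = 2^5*5^3*7^1 * 11^1*67^1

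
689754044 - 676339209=13414835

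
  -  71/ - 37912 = 71/37912 = 0.00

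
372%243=129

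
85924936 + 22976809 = 108901745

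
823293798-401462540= 421831258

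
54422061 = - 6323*(  -  8607) 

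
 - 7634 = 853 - 8487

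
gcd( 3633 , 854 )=7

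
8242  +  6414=14656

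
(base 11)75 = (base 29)2O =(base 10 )82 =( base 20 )42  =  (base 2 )1010010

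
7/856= 7/856 = 0.01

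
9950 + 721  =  10671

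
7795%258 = 55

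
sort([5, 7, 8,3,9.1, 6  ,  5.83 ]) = [ 3, 5,5.83 , 6,7, 8, 9.1 ]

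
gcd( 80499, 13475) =1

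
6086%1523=1517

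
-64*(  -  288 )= 18432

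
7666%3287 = 1092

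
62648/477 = 62648/477= 131.34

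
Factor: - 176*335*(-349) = 2^4*5^1*11^1*67^1*349^1 =20577040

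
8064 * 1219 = 9830016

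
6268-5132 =1136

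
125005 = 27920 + 97085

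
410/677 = 410/677 = 0.61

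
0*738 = 0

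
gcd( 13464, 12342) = 1122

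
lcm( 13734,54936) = 54936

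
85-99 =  - 14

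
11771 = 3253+8518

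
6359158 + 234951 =6594109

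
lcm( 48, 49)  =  2352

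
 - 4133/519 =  - 4133/519 = - 7.96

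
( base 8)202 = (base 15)8A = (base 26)50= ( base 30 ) 4A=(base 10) 130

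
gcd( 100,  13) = 1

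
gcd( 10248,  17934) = 2562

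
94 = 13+81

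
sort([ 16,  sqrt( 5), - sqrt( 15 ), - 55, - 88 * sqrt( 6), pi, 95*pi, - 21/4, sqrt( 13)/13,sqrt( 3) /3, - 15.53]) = [ - 88*sqrt( 6 ), - 55, -15.53 , - 21/4,-sqrt( 15 ), sqrt ( 13 ) /13,sqrt( 3 ) /3, sqrt (5), pi, 16,95*pi]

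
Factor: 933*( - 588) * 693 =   -  2^2*3^4*7^3*11^1*311^1 = -380182572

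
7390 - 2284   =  5106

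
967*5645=5458715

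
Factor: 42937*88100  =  3782749700  =  2^2*5^2*881^1*42937^1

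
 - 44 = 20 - 64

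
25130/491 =25130/491 = 51.18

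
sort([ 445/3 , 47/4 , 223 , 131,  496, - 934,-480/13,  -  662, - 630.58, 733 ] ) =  [ - 934, - 662, -630.58, - 480/13,47/4,131,445/3, 223,496,733]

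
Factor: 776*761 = 590536 =2^3*97^1*761^1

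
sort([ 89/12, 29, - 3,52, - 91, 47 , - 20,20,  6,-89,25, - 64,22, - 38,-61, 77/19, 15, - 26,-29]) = [ - 91,-89, - 64,-61, - 38, - 29,  -  26, -20 , - 3,77/19, 6, 89/12, 15,20,22, 25,  29, 47, 52 ]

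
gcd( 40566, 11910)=6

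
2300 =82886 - 80586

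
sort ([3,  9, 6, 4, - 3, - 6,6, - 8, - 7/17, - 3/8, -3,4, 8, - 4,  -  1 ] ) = [ - 8, - 6,-4, - 3, - 3 , - 1, - 7/17, - 3/8,3,4,  4, 6, 6,8,9 ] 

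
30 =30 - 0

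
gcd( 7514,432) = 2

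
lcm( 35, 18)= 630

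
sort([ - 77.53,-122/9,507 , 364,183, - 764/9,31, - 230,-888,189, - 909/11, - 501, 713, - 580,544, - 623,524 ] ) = [ - 888, - 623, - 580,-501, - 230, - 764/9, - 909/11, - 77.53, - 122/9,31,183, 189,  364,507,524,544,713 ]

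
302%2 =0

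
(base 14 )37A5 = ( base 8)23025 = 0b10011000010101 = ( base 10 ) 9749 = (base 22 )k33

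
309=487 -178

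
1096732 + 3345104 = 4441836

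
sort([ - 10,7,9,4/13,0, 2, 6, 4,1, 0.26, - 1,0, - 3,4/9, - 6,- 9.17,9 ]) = [ - 10, - 9.17, - 6,-3, - 1,0, 0,0.26,4/13,4/9,1,2,4, 6,7,9,9]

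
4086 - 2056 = 2030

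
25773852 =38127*676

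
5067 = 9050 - 3983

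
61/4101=61/4101 = 0.01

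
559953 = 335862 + 224091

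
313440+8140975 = 8454415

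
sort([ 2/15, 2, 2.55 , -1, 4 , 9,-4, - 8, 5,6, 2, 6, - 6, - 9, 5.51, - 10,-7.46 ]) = [ - 10, - 9, - 8, - 7.46, - 6, - 4, - 1, 2/15, 2,2, 2.55, 4, 5, 5.51 , 6, 6,9]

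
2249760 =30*74992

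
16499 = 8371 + 8128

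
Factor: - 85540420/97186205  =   - 17108084/19437241 = - 2^2*7^1 * 97^1*6299^1*19437241^(-1 ) 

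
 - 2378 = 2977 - 5355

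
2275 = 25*91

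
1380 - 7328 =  - 5948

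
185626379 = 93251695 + 92374684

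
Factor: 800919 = 3^2*7^1*12713^1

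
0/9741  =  0   =  0.00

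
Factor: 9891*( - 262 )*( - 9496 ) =24608333232 = 2^4*3^2*7^1*131^1*157^1*1187^1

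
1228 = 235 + 993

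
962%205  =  142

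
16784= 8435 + 8349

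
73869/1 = 73869 = 73869.00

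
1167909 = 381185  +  786724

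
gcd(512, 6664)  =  8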